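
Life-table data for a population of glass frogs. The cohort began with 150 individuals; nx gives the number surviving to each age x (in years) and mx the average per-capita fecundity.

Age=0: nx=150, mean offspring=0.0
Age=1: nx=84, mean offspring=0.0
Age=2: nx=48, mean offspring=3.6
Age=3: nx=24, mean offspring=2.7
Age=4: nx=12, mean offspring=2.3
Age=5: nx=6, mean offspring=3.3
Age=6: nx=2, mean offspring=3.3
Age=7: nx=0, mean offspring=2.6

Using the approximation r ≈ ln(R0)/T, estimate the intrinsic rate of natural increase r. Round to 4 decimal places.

lx = nx/n0 = nx/150: 1, 0.56, 0.32, 0.16, 0.08, 0.04, 0.01333…, 0
R0 = Σ lx·mx = 0 + 0 + 1.152 + 0.432 + 0.184 + 0.132 + 0.044… + 0 = 1.944…
Σ x·lx·mx = 5.26…; T = 5.26…/1.944… = 2.70576…
r ≈ ln(R0)/T = ln(1.944…)/2.70576… = 0.245679… → 0.2457

0.2457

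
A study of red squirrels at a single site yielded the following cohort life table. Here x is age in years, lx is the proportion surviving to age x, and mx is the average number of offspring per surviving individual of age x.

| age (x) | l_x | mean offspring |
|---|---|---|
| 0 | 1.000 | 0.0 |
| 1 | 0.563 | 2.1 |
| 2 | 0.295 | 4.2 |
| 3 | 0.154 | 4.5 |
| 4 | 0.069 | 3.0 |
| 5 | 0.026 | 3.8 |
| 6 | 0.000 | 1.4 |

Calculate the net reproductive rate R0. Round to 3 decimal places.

3.420

lx·mx by age: 0, 1.1823, 1.239, 0.693, 0.207, 0.0988, 0
R0 = Σ lx·mx = 3.4201 → 3.420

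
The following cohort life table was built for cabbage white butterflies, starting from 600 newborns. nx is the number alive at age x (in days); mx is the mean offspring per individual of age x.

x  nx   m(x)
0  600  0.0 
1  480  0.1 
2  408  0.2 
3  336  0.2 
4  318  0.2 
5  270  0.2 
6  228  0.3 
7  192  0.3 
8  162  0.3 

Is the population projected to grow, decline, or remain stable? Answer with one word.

lx = nx/n0 = nx/600: 1, 0.8, 0.68, 0.56, 0.53, 0.45, 0.38, 0.32, 0.27
R0 = Σ lx·mx = 0 + 0.08 + 0.136 + 0.112 + 0.106 + 0.09 + 0.114 + 0.096 + 0.081 = 0.815
R0 < 1, so the population is declining.

declining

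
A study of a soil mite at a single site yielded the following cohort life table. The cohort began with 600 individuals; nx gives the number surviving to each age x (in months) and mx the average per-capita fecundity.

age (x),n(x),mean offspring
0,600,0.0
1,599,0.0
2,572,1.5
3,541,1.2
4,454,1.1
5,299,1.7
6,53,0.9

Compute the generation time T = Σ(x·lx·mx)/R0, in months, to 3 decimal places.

lx = nx/n0 = nx/600: 1, 0.99833…, 0.95333…, 0.90167…, 0.75667…, 0.49833…, 0.08833…
lx·mx: 0, 0, 1.43…, 1.082…, 0.832333…, 0.847167…, 0.0795… → R0 = 4.271…
x·lx·mx: 0, 0, 2.86…, 3.246…, 3.329333…, 4.235833…, 0.477… → Σ = 14.148167…
T = 14.148167… / 4.271… = 3.312612… → 3.313

3.313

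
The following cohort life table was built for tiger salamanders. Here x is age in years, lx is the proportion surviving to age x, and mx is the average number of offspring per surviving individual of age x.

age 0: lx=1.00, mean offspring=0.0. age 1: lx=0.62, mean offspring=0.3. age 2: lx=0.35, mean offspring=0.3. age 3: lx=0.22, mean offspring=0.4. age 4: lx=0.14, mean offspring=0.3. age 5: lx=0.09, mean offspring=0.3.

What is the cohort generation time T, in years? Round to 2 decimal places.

2.15

lx·mx: 0, 0.186, 0.105, 0.088, 0.042, 0.027 → R0 = 0.448
x·lx·mx: 0, 0.186, 0.21, 0.264, 0.168, 0.135 → Σ = 0.963
T = 0.963 / 0.448 = 2.149554… → 2.15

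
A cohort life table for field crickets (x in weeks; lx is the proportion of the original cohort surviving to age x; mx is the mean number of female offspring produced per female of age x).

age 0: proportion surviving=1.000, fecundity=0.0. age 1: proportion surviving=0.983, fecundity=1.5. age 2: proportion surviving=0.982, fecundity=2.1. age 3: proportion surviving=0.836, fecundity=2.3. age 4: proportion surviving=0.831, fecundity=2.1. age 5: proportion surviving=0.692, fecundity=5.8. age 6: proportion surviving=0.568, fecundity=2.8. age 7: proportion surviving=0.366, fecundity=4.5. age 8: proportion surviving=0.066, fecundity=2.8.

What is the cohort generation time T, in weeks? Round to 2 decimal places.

4.16

lx·mx: 0, 1.4745, 2.0622, 1.9228, 1.7451, 4.0136, 1.5904, 1.647, 0.1848 → R0 = 14.6404
x·lx·mx: 0, 1.4745, 4.1244, 5.7684, 6.9804, 20.068, 9.5424, 11.529, 1.4784 → Σ = 60.9655
T = 60.9655 / 14.6404 = 4.164196… → 4.16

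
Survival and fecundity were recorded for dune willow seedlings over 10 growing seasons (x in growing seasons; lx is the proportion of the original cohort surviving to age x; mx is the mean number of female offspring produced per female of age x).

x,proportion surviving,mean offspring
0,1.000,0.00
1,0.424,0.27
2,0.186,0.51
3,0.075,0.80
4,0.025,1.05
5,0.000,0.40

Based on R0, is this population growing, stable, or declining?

declining

R0 = Σ lx·mx = 0 + 0.11448 + 0.09486 + 0.06 + 0.02625 + 0 = 0.29559
R0 < 1, so the population is declining.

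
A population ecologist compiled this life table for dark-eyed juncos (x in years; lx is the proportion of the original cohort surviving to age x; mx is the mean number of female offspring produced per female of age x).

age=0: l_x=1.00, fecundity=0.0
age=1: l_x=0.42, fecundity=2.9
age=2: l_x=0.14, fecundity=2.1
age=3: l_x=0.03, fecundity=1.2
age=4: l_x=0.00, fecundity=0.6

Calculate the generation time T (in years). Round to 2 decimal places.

1.24

lx·mx: 0, 1.218, 0.294, 0.036, 0 → R0 = 1.548
x·lx·mx: 0, 1.218, 0.588, 0.108, 0 → Σ = 1.914
T = 1.914 / 1.548 = 1.236434… → 1.24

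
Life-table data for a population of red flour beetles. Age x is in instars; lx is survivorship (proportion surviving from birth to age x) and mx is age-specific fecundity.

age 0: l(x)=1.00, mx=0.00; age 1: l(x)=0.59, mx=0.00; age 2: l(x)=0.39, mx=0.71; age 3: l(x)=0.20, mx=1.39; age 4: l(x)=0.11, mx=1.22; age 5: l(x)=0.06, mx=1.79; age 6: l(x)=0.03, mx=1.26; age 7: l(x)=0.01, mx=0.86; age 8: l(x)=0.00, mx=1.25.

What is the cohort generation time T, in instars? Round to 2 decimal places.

3.26

lx·mx: 0, 0, 0.2769, 0.278, 0.1342, 0.1074, 0.0378, 0.0086, 0 → R0 = 0.8429
x·lx·mx: 0, 0, 0.5538, 0.834, 0.5368, 0.537, 0.2268, 0.0602, 0 → Σ = 2.7486
T = 2.7486 / 0.8429 = 3.260885… → 3.26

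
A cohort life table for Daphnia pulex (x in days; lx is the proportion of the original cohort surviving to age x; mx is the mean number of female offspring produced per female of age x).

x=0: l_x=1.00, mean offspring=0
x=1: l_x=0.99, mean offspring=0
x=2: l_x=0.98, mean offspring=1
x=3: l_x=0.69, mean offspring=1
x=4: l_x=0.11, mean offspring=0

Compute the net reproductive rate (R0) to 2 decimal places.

1.67

lx·mx by age: 0, 0, 0.98, 0.69, 0
R0 = Σ lx·mx = 1.67 → 1.67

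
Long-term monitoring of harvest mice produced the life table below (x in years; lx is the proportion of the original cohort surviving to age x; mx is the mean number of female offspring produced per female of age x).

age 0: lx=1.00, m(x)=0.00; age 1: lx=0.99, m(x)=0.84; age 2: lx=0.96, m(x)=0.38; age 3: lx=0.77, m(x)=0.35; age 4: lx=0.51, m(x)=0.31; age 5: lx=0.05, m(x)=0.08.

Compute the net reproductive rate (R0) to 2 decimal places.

lx·mx by age: 0, 0.8316, 0.3648, 0.2695, 0.1581, 0.004
R0 = Σ lx·mx = 1.628 → 1.63

1.63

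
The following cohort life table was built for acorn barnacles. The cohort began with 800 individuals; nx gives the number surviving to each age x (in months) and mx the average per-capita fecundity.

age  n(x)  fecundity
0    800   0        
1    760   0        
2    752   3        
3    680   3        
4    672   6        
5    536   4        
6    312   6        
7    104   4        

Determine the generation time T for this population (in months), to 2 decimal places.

4.05

lx = nx/n0 = nx/800: 1, 0.95, 0.94, 0.85, 0.84, 0.67, 0.39, 0.13
lx·mx: 0, 0, 2.82, 2.55, 5.04, 2.68, 2.34, 0.52 → R0 = 15.95
x·lx·mx: 0, 0, 5.64, 7.65, 20.16, 13.4, 14.04, 3.64 → Σ = 64.53
T = 64.53 / 15.95 = 4.045768… → 4.05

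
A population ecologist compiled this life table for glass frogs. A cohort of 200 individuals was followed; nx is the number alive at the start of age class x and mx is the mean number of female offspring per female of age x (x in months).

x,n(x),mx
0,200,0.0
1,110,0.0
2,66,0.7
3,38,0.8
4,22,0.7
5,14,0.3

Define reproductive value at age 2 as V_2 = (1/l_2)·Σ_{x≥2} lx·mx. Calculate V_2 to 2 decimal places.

1.46

lx = nx/n0 = nx/200: 1, 0.55, 0.33, 0.19, 0.11, 0.07
lx·mx for x ≥ 2: 0.231, 0.152, 0.077, 0.021 → sum = 0.481
V_2 = 0.481 / l_2 = 0.481 / 0.33 = 1.457576… → 1.46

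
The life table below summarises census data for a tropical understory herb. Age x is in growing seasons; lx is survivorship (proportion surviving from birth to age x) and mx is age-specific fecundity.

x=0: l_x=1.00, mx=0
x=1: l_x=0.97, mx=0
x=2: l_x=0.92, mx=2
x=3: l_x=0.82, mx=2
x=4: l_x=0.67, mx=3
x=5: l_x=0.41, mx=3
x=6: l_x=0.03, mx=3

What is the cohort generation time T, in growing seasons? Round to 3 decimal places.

3.426

lx·mx: 0, 0, 1.84, 1.64, 2.01, 1.23, 0.09 → R0 = 6.81
x·lx·mx: 0, 0, 3.68, 4.92, 8.04, 6.15, 0.54 → Σ = 23.33
T = 23.33 / 6.81 = 3.425844… → 3.426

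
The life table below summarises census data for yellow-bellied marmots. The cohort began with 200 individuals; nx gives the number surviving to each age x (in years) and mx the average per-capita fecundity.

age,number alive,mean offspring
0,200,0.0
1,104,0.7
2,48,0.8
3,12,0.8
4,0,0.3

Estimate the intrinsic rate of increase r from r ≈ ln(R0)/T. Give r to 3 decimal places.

lx = nx/n0 = nx/200: 1, 0.52, 0.24, 0.06, 0
R0 = Σ lx·mx = 0 + 0.364 + 0.192 + 0.048 + 0 = 0.604
Σ x·lx·mx = 0.892; T = 0.892/0.604 = 1.47682…
r ≈ ln(R0)/T = ln(0.604)/1.47682… = -0.3414… → -0.341

-0.341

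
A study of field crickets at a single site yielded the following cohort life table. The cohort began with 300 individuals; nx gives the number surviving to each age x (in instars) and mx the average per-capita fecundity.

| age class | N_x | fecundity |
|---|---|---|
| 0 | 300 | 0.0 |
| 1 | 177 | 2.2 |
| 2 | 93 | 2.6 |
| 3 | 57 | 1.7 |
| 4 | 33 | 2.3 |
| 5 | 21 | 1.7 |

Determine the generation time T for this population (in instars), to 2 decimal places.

lx = nx/n0 = nx/300: 1, 0.59, 0.31, 0.19, 0.11, 0.07
lx·mx: 0, 1.298, 0.806, 0.323, 0.253, 0.119 → R0 = 2.799
x·lx·mx: 0, 1.298, 1.612, 0.969, 1.012, 0.595 → Σ = 5.486
T = 5.486 / 2.799 = 1.959986… → 1.96

1.96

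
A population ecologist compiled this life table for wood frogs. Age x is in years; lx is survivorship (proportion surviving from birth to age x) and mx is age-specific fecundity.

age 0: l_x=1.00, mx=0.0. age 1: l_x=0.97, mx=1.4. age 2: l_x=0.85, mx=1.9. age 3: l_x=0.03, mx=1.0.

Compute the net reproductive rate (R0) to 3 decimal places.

lx·mx by age: 0, 1.358, 1.615, 0.03
R0 = Σ lx·mx = 3.003 → 3.003

3.003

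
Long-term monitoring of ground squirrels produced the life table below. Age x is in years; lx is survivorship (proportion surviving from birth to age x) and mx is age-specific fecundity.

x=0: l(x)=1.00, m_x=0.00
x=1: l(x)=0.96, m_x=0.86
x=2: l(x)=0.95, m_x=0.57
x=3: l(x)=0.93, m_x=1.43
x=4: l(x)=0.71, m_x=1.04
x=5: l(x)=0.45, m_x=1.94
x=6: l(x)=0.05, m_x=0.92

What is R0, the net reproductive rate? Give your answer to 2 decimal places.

4.35

lx·mx by age: 0, 0.8256, 0.5415, 1.3299, 0.7384, 0.873, 0.046
R0 = Σ lx·mx = 4.3544 → 4.35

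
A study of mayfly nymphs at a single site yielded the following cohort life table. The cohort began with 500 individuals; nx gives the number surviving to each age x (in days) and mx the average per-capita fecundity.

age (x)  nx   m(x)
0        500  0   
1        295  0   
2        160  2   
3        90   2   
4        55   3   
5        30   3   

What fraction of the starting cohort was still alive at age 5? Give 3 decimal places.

l_5 = n_5/n_0 = 30/500 = 0.06 → 0.060

0.060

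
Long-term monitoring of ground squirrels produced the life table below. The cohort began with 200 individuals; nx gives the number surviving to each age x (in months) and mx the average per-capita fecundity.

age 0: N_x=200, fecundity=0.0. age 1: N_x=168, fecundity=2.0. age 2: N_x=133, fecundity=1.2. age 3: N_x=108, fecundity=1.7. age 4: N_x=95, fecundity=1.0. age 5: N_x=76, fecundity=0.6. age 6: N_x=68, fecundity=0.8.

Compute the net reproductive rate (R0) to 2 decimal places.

4.37

lx = nx/n0 = nx/200: 1, 0.84, 0.665, 0.54, 0.475, 0.38, 0.34
lx·mx by age: 0, 1.68, 0.798, 0.918, 0.475, 0.228, 0.272
R0 = Σ lx·mx = 4.371 → 4.37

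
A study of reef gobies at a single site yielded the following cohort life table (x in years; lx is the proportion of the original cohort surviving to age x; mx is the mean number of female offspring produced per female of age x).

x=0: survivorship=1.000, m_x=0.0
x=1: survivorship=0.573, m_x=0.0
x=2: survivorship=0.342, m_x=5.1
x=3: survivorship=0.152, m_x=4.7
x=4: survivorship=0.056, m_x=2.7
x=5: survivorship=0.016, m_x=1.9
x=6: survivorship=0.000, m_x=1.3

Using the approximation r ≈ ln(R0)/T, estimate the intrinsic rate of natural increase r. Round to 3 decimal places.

R0 = Σ lx·mx = 0 + 0 + 1.7442 + 0.7144 + 0.1512 + 0.0304 + 0 = 2.6402
Σ x·lx·mx = 6.3884; T = 6.3884/2.6402 = 2.41967…
r ≈ ln(R0)/T = ln(2.6402)/2.41967… = 0.40124… → 0.401

0.401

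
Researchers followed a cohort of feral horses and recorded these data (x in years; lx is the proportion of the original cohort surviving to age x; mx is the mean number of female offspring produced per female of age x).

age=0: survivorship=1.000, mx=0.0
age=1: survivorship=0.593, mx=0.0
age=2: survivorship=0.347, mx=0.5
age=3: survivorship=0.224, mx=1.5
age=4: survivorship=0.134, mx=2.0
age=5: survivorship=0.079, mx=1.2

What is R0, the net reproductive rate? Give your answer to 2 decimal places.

lx·mx by age: 0, 0, 0.1735, 0.336, 0.268, 0.0948
R0 = Σ lx·mx = 0.8723 → 0.87

0.87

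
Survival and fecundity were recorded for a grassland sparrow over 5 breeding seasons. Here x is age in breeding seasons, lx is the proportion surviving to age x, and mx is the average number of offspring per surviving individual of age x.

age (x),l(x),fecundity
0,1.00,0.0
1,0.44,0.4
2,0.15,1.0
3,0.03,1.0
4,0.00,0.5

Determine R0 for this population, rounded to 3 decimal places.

0.356

lx·mx by age: 0, 0.176, 0.15, 0.03, 0
R0 = Σ lx·mx = 0.356 → 0.356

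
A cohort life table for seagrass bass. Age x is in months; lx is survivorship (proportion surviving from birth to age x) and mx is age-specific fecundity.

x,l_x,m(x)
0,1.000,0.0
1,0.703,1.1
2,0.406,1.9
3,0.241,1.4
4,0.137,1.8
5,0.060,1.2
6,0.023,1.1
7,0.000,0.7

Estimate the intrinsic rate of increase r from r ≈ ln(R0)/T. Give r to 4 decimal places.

R0 = Σ lx·mx = 0 + 0.7733 + 0.7714 + 0.3374 + 0.2466 + 0.072 + 0.0253 + 0 = 2.226
Σ x·lx·mx = 4.8265; T = 4.8265/2.226 = 2.16824…
r ≈ ln(R0)/T = ln(2.226)/2.16824… = 0.369058… → 0.3691

0.3691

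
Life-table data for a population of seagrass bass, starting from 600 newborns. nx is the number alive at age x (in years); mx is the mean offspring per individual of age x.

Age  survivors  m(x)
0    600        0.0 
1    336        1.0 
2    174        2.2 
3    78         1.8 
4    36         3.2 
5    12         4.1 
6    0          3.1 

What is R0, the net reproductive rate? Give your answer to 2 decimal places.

lx = nx/n0 = nx/600: 1, 0.56, 0.29, 0.13, 0.06, 0.02, 0
lx·mx by age: 0, 0.56, 0.638, 0.234, 0.192, 0.082, 0
R0 = Σ lx·mx = 1.706 → 1.71

1.71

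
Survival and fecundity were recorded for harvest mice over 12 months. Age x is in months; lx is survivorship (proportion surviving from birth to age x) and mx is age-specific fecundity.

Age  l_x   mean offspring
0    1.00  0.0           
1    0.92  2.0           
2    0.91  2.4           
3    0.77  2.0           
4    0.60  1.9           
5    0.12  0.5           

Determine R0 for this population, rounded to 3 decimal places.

lx·mx by age: 0, 1.84, 2.184, 1.54, 1.14, 0.06
R0 = Σ lx·mx = 6.764 → 6.764

6.764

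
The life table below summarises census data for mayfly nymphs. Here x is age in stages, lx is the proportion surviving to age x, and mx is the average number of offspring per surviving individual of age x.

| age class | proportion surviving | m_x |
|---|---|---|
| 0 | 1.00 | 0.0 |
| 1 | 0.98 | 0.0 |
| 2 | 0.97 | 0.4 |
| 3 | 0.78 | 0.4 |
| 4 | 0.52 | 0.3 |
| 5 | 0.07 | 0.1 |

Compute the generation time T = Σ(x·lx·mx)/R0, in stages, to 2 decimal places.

lx·mx: 0, 0, 0.388, 0.312, 0.156, 0.007 → R0 = 0.863
x·lx·mx: 0, 0, 0.776, 0.936, 0.624, 0.035 → Σ = 2.371
T = 2.371 / 0.863 = 2.747393… → 2.75

2.75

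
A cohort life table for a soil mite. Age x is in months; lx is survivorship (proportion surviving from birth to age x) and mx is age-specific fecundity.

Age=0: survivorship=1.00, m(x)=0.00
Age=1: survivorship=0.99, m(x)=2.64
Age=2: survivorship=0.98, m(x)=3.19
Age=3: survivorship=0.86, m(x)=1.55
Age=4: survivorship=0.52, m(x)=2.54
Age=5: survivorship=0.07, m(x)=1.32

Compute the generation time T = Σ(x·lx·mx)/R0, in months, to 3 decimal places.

lx·mx: 0, 2.6136, 3.1262, 1.333, 1.3208, 0.0924 → R0 = 8.486
x·lx·mx: 0, 2.6136, 6.2524, 3.999, 5.2832, 0.462 → Σ = 18.6102
T = 18.6102 / 8.486 = 2.193047… → 2.193

2.193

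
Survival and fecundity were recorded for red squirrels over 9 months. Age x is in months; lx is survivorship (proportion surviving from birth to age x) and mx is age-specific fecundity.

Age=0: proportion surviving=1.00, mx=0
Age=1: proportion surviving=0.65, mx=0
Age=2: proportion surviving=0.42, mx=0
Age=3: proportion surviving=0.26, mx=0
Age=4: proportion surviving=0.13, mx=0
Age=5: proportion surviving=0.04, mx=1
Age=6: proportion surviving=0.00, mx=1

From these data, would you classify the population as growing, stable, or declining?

declining

R0 = Σ lx·mx = 0 + 0 + 0 + 0 + 0 + 0.04 + 0 = 0.04
R0 < 1, so the population is declining.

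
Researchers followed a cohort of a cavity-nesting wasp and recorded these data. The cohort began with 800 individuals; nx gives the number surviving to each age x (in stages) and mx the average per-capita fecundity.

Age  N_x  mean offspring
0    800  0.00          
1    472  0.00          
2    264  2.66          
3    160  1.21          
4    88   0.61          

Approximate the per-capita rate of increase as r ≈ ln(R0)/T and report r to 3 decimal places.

0.074

lx = nx/n0 = nx/800: 1, 0.59, 0.33, 0.2, 0.11
R0 = Σ lx·mx = 0 + 0 + 0.8778 + 0.242 + 0.0671 = 1.1869
Σ x·lx·mx = 2.75; T = 2.75/1.1869 = 2.31696…
r ≈ ln(R0)/T = ln(1.1869)/2.31696… = 0.07395… → 0.074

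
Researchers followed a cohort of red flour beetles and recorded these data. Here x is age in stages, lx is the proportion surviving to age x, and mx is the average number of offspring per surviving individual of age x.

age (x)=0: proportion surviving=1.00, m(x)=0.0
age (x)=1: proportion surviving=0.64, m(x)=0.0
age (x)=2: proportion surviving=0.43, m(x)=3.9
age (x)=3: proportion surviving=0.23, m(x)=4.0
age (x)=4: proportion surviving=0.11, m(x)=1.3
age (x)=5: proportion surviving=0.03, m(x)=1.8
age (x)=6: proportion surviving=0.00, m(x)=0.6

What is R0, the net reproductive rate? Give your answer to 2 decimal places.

lx·mx by age: 0, 0, 1.677, 0.92, 0.143, 0.054, 0
R0 = Σ lx·mx = 2.794 → 2.79

2.79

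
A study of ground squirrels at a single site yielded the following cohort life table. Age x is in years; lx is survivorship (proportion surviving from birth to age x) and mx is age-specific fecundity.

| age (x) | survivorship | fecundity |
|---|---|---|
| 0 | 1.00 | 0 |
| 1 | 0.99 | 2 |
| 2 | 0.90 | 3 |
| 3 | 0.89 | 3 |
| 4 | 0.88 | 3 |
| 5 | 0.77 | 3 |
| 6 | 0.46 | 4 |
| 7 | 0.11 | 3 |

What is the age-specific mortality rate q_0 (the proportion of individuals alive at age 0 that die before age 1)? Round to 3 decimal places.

q_0 = (l_0 − l_1) / l_0 = (1 − 0.99) / 1
     = 0.01 / 1 = 0.01 → 0.010

0.010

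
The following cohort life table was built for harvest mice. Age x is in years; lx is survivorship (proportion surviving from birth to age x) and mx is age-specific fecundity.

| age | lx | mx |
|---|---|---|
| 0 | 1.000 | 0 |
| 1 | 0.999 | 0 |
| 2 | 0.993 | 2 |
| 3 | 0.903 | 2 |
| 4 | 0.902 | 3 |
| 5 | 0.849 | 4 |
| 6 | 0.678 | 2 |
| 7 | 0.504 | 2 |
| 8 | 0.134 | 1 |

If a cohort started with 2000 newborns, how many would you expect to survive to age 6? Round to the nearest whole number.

1356

Expected survivors = N0 · l_6 = 2000 × 0.678 = 1356 → 1356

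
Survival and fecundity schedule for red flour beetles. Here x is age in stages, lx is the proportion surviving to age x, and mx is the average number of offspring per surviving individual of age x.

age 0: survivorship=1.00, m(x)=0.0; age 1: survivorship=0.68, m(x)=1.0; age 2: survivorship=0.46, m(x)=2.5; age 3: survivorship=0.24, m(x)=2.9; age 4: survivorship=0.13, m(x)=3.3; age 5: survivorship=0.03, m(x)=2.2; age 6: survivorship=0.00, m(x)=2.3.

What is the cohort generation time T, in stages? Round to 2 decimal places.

lx·mx: 0, 0.68, 1.15, 0.696, 0.429, 0.066, 0 → R0 = 3.021
x·lx·mx: 0, 0.68, 2.3, 2.088, 1.716, 0.33, 0 → Σ = 7.114
T = 7.114 / 3.021 = 2.354849… → 2.35

2.35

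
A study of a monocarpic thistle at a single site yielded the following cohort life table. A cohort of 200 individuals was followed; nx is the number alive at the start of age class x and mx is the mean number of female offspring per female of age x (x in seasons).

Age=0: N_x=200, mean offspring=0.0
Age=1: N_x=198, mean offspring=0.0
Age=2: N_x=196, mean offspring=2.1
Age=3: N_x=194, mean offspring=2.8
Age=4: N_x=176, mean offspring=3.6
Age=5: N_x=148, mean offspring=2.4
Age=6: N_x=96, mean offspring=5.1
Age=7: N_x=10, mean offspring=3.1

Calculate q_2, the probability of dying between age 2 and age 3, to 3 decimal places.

lx = nx/n0 = nx/200: 1, 0.99, 0.98, 0.97, 0.88, 0.74, 0.48, 0.05
q_2 = (l_2 − l_3) / l_2 = (0.98 − 0.97) / 0.98
     = 0.01 / 0.98 = 0.010204… → 0.010

0.010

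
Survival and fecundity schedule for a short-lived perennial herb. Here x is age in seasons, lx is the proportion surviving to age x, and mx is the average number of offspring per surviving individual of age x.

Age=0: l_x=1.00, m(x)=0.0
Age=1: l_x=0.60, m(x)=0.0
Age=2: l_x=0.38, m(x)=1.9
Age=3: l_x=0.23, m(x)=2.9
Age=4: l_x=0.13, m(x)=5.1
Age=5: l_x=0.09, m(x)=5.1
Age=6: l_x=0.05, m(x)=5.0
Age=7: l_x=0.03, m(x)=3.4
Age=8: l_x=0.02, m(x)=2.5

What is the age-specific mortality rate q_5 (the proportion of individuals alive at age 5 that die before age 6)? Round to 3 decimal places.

0.444

q_5 = (l_5 − l_6) / l_5 = (0.09 − 0.05) / 0.09
     = 0.04 / 0.09 = 0.444444… → 0.444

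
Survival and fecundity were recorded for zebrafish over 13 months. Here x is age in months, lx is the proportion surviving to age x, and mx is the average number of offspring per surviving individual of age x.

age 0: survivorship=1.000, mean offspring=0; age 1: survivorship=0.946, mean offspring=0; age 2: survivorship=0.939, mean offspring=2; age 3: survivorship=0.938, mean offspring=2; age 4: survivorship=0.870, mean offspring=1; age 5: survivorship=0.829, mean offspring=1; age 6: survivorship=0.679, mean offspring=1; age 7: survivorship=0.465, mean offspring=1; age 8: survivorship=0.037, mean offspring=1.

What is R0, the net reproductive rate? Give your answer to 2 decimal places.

6.63

lx·mx by age: 0, 0, 1.878, 1.876, 0.87, 0.829, 0.679, 0.465, 0.037
R0 = Σ lx·mx = 6.634 → 6.63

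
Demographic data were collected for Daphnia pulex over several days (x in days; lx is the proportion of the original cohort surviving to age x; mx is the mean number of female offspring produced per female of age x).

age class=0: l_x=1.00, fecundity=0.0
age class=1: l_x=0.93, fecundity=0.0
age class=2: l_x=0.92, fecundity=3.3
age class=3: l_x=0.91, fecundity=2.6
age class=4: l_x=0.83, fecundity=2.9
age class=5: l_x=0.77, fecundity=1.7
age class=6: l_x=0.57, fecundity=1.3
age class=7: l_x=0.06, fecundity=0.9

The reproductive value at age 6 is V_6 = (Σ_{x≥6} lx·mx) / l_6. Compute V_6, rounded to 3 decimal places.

lx·mx for x ≥ 6: 0.741, 0.054 → sum = 0.795
V_6 = 0.795 / l_6 = 0.795 / 0.57 = 1.394737… → 1.395

1.395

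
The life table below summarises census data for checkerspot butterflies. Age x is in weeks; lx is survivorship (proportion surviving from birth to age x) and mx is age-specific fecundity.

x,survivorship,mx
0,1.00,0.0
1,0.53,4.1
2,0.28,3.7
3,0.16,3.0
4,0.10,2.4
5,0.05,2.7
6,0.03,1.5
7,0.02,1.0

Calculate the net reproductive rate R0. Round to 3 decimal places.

4.129

lx·mx by age: 0, 2.173, 1.036, 0.48, 0.24, 0.135, 0.045, 0.02
R0 = Σ lx·mx = 4.129 → 4.129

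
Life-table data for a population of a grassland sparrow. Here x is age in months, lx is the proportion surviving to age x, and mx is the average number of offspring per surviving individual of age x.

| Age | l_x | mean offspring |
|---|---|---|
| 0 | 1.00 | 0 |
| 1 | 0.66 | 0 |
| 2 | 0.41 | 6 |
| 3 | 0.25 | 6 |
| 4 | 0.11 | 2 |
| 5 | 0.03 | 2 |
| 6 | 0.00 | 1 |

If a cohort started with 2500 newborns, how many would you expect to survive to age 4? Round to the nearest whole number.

275

Expected survivors = N0 · l_4 = 2500 × 0.11 = 275 → 275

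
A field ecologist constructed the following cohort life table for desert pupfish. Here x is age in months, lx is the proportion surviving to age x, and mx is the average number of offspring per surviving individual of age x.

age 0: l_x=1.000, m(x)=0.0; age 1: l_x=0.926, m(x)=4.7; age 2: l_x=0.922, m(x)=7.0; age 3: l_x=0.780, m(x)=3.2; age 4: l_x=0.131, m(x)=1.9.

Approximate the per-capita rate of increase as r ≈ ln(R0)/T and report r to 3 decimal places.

1.372

R0 = Σ lx·mx = 0 + 4.3522 + 6.454 + 2.496 + 0.2489 = 13.5511
Σ x·lx·mx = 25.7438; T = 25.7438/13.5511 = 1.89976…
r ≈ ln(R0)/T = ln(13.5511)/1.89976… = 1.372… → 1.372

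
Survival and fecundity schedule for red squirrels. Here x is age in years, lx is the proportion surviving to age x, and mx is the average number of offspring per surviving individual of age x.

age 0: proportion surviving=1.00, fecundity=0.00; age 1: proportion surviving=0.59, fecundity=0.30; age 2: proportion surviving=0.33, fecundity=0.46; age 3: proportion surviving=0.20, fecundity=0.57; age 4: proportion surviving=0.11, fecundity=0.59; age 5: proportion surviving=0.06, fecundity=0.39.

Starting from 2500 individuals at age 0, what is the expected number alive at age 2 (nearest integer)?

Expected survivors = N0 · l_2 = 2500 × 0.33 = 825 → 825

825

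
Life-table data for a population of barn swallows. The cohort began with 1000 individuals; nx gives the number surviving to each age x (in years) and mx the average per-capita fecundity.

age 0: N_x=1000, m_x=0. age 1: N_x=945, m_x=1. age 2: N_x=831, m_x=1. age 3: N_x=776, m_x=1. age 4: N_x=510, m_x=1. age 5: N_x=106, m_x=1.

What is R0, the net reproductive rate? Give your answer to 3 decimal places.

lx = nx/n0 = nx/1000: 1, 0.945, 0.831, 0.776, 0.51, 0.106
lx·mx by age: 0, 0.945, 0.831, 0.776, 0.51, 0.106
R0 = Σ lx·mx = 3.168 → 3.168

3.168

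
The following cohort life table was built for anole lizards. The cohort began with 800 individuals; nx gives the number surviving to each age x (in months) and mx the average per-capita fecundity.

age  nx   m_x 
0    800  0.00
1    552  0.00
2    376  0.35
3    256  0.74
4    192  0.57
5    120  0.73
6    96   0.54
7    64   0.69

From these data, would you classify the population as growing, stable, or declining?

lx = nx/n0 = nx/800: 1, 0.69, 0.47, 0.32, 0.24, 0.15, 0.12, 0.08
R0 = Σ lx·mx = 0 + 0 + 0.1645 + 0.2368 + 0.1368 + 0.1095 + 0.0648 + 0.0552 = 0.7676
R0 < 1, so the population is declining.

declining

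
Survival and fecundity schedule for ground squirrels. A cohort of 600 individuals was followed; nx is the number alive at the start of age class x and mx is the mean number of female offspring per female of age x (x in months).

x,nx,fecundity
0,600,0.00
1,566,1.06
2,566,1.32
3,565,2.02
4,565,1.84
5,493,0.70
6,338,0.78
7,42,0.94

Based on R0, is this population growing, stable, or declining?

growing

lx = nx/n0 = nx/600: 1, 0.94333…, 0.94333…, 0.94167…, 0.94167…, 0.82167…, 0.56333…, 0.07
R0 = Σ lx·mx = 0 + 0.999933… + 1.2452… + 1.902167… + 1.732667… + 0.575167… + 0.4394… + 0.0658 = 6.960333…
R0 > 1, so the population is growing.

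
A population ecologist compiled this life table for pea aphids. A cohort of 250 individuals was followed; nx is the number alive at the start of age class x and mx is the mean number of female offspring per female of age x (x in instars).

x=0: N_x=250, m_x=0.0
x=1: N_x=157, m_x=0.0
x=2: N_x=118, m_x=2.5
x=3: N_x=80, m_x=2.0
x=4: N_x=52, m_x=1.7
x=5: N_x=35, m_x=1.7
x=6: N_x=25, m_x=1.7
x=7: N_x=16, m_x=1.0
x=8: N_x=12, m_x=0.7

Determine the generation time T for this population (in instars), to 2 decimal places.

lx = nx/n0 = nx/250: 1, 0.628, 0.472, 0.32, 0.208, 0.14, 0.1, 0.064, 0.048
lx·mx: 0, 0, 1.18, 0.64, 0.3536, 0.238, 0.17, 0.064, 0.0336 → R0 = 2.6792
x·lx·mx: 0, 0, 2.36, 1.92, 1.4144, 1.19, 1.02, 0.448, 0.2688 → Σ = 8.6212
T = 8.6212 / 2.6792 = 3.217826… → 3.22

3.22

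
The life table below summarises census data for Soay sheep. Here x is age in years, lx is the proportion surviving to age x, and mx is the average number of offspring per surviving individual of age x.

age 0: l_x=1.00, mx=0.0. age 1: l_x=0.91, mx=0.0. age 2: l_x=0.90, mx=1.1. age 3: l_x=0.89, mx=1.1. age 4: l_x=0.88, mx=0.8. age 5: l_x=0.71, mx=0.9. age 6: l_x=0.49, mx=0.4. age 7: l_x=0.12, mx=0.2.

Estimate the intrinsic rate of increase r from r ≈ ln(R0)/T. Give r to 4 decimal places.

0.3632

R0 = Σ lx·mx = 0 + 0 + 0.99 + 0.979 + 0.704 + 0.639 + 0.196 + 0.024 = 3.532
Σ x·lx·mx = 12.272; T = 12.272/3.532 = 3.47452…
r ≈ ln(R0)/T = ln(3.532)/3.47452… = 0.363177… → 0.3632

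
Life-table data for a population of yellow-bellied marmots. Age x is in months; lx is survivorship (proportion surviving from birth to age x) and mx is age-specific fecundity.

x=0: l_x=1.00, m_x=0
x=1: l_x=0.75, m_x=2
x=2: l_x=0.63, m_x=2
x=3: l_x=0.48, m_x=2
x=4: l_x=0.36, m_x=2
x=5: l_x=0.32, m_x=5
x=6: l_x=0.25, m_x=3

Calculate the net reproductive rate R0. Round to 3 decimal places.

lx·mx by age: 0, 1.5, 1.26, 0.96, 0.72, 1.6, 0.75
R0 = Σ lx·mx = 6.79 → 6.790

6.790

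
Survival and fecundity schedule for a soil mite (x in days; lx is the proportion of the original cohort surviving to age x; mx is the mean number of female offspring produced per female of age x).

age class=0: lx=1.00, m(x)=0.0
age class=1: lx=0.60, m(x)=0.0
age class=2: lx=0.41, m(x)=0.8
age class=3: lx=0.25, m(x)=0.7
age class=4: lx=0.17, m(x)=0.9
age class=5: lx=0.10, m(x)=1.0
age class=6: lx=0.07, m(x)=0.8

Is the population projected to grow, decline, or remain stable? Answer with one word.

declining

R0 = Σ lx·mx = 0 + 0 + 0.328 + 0.175 + 0.153 + 0.1 + 0.056 = 0.812
R0 < 1, so the population is declining.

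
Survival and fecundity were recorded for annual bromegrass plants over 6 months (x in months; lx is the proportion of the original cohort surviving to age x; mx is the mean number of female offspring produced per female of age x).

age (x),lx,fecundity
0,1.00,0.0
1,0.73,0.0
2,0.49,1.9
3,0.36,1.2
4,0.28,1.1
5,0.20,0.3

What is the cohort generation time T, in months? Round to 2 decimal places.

lx·mx: 0, 0, 0.931, 0.432, 0.308, 0.06 → R0 = 1.731
x·lx·mx: 0, 0, 1.862, 1.296, 1.232, 0.3 → Σ = 4.69
T = 4.69 / 1.731 = 2.709417… → 2.71

2.71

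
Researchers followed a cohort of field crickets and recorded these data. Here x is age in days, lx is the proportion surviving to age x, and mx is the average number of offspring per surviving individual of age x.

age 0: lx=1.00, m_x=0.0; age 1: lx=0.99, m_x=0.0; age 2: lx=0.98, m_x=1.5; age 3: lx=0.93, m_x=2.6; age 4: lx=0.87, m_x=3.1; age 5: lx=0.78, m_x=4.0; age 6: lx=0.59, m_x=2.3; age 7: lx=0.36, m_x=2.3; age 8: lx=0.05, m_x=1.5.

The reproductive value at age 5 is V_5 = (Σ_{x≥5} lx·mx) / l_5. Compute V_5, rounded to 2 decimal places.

6.90

lx·mx for x ≥ 5: 3.12, 1.357, 0.828, 0.075 → sum = 5.38
V_5 = 5.38 / l_5 = 5.38 / 0.78 = 6.897436… → 6.90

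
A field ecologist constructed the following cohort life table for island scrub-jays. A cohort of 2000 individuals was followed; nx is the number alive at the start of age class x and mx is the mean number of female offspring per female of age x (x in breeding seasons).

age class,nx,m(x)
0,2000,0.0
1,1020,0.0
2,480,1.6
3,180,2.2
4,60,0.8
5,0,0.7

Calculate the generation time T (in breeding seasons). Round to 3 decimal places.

lx = nx/n0 = nx/2000: 1, 0.51, 0.24, 0.09, 0.03, 0
lx·mx: 0, 0, 0.384, 0.198, 0.024, 0 → R0 = 0.606
x·lx·mx: 0, 0, 0.768, 0.594, 0.096, 0 → Σ = 1.458
T = 1.458 / 0.606 = 2.405941… → 2.406

2.406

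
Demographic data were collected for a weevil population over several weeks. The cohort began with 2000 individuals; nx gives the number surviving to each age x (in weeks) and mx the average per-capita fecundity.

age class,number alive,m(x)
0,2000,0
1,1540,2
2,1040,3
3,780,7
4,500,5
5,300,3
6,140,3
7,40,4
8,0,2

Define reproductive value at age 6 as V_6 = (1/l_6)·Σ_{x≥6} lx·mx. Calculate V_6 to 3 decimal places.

lx = nx/n0 = nx/2000: 1, 0.77, 0.52, 0.39, 0.25, 0.15, 0.07, 0.02, 0
lx·mx for x ≥ 6: 0.21, 0.08, 0 → sum = 0.29
V_6 = 0.29 / l_6 = 0.29 / 0.07 = 4.142857… → 4.143

4.143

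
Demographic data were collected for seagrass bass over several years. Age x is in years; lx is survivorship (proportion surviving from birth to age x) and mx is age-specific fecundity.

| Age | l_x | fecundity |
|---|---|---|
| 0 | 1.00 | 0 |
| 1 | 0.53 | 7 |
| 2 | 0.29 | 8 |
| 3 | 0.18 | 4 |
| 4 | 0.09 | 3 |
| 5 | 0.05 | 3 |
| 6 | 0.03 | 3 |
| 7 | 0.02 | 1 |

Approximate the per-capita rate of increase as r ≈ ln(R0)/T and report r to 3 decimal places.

R0 = Σ lx·mx = 0 + 3.71 + 2.32 + 0.72 + 0.27 + 0.15 + 0.09 + 0.02 = 7.28
Σ x·lx·mx = 13.02; T = 13.02/7.28 = 1.78846…
r ≈ ln(R0)/T = ln(7.28)/1.78846… = 1.10997… → 1.110

1.110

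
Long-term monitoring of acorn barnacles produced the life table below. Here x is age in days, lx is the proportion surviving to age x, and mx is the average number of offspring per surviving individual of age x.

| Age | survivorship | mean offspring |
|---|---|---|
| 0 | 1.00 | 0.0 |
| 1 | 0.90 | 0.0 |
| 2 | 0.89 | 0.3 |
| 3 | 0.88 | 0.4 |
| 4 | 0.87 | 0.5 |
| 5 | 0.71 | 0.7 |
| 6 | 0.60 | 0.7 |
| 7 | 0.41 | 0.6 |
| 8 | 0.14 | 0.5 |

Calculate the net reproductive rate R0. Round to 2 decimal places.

lx·mx by age: 0, 0, 0.267, 0.352, 0.435, 0.497, 0.42, 0.246, 0.07
R0 = Σ lx·mx = 2.287 → 2.29

2.29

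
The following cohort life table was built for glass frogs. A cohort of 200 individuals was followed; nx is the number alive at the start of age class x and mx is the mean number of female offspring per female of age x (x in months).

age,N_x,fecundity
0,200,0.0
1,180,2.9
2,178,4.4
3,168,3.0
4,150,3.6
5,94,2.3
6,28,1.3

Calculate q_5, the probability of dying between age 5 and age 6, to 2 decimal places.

lx = nx/n0 = nx/200: 1, 0.9, 0.89, 0.84, 0.75, 0.47, 0.14
q_5 = (l_5 − l_6) / l_5 = (0.47 − 0.14) / 0.47
     = 0.33 / 0.47 = 0.702128… → 0.70

0.70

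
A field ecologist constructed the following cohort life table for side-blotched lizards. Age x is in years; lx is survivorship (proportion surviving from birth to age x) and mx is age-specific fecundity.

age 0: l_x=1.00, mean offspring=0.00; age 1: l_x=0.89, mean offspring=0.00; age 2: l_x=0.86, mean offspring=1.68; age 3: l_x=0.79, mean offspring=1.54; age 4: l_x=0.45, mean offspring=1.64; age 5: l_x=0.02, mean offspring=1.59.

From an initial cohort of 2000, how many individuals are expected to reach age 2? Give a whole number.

1720

Expected survivors = N0 · l_2 = 2000 × 0.86 = 1720 → 1720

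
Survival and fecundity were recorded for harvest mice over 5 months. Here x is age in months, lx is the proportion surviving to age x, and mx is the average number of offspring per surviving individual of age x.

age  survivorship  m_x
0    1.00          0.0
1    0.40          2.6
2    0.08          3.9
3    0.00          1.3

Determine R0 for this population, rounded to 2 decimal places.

1.35

lx·mx by age: 0, 1.04, 0.312, 0
R0 = Σ lx·mx = 1.352 → 1.35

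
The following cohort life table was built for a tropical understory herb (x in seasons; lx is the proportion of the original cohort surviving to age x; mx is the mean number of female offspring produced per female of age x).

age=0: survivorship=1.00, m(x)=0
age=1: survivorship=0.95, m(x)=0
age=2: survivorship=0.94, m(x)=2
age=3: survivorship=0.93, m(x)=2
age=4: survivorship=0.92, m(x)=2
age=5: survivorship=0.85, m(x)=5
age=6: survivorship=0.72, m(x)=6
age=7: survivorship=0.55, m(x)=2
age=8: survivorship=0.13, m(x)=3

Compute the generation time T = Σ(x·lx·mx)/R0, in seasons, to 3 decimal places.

4.776

lx·mx: 0, 0, 1.88, 1.86, 1.84, 4.25, 4.32, 1.1, 0.39 → R0 = 15.64
x·lx·mx: 0, 0, 3.76, 5.58, 7.36, 21.25, 25.92, 7.7, 3.12 → Σ = 74.69
T = 74.69 / 15.64 = 4.775575… → 4.776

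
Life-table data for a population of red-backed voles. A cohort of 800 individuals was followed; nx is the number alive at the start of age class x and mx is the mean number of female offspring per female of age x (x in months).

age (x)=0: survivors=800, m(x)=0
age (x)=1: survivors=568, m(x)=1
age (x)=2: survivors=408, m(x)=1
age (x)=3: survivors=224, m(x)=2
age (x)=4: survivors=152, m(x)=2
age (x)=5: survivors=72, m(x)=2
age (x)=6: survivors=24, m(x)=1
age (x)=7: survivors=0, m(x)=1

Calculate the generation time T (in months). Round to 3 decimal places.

2.536

lx = nx/n0 = nx/800: 1, 0.71, 0.51, 0.28, 0.19, 0.09, 0.03, 0
lx·mx: 0, 0.71, 0.51, 0.56, 0.38, 0.18, 0.03, 0 → R0 = 2.37
x·lx·mx: 0, 0.71, 1.02, 1.68, 1.52, 0.9, 0.18, 0 → Σ = 6.01
T = 6.01 / 2.37 = 2.535865… → 2.536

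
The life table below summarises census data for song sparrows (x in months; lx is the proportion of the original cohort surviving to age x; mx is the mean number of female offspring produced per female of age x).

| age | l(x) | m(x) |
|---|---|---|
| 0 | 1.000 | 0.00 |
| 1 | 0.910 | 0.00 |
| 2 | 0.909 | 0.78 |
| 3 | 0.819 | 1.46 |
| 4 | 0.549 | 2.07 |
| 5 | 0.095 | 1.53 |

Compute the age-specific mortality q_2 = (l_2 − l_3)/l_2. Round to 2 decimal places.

0.10

q_2 = (l_2 − l_3) / l_2 = (0.909 − 0.819) / 0.909
     = 0.09 / 0.909 = 0.09901… → 0.10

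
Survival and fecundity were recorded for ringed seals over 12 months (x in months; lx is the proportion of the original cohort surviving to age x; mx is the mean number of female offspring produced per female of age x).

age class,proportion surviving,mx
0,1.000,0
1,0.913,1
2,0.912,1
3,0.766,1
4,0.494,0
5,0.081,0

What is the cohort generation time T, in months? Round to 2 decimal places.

lx·mx: 0, 0.913, 0.912, 0.766, 0, 0 → R0 = 2.591
x·lx·mx: 0, 0.913, 1.824, 2.298, 0, 0 → Σ = 5.035
T = 5.035 / 2.591 = 1.943265… → 1.94

1.94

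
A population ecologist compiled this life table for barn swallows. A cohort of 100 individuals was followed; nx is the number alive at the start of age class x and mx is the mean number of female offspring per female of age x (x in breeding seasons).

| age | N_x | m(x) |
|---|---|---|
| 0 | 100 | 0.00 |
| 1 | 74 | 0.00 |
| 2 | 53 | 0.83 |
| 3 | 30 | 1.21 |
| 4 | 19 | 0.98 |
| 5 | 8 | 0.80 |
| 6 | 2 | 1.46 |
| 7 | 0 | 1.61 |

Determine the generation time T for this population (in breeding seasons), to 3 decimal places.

2.965

lx = nx/n0 = nx/100: 1, 0.74, 0.53, 0.3, 0.19, 0.08, 0.02, 0
lx·mx: 0, 0, 0.4399, 0.363, 0.1862, 0.064, 0.0292, 0 → R0 = 1.0823
x·lx·mx: 0, 0, 0.8798, 1.089, 0.7448, 0.32, 0.1752, 0 → Σ = 3.2088
T = 3.2088 / 1.0823 = 2.964797… → 2.965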